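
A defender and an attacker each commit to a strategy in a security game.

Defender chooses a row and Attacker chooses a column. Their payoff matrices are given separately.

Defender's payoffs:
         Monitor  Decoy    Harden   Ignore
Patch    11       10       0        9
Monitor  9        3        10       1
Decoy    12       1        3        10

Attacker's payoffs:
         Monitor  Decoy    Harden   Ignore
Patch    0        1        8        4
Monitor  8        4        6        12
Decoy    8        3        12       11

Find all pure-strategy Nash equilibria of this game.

Defender against Monitor: payoffs 11, 9, 12 → best response Decoy.
Defender against Decoy: payoffs 10, 3, 1 → best response Patch.
Defender against Harden: payoffs 0, 10, 3 → best response Monitor.
Defender against Ignore: payoffs 9, 1, 10 → best response Decoy.
Attacker against Patch: payoffs 0, 1, 8, 4 → best response Harden.
Attacker against Monitor: payoffs 8, 4, 6, 12 → best response Ignore.
Attacker against Decoy: payoffs 8, 3, 12, 11 → best response Harden.
No profile is a mutual best response for all players.

none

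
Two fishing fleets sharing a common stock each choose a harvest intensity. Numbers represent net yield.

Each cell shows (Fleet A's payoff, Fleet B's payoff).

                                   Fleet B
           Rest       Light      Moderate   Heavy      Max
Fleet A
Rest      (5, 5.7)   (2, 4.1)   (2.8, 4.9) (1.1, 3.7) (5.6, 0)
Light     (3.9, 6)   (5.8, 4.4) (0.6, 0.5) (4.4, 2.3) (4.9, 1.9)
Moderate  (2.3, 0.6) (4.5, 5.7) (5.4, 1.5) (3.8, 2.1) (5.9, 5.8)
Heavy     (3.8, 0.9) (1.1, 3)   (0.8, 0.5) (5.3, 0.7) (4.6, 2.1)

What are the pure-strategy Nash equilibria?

Fleet A against Rest: payoffs 5, 3.9, 2.3, 3.8 → best response Rest.
Fleet A against Light: payoffs 2, 5.8, 4.5, 1.1 → best response Light.
Fleet A against Moderate: payoffs 2.8, 0.6, 5.4, 0.8 → best response Moderate.
Fleet A against Heavy: payoffs 1.1, 4.4, 3.8, 5.3 → best response Heavy.
Fleet A against Max: payoffs 5.6, 4.9, 5.9, 4.6 → best response Moderate.
Fleet B against Rest: payoffs 5.7, 4.1, 4.9, 3.7, 0 → best response Rest.
Fleet B against Light: payoffs 6, 4.4, 0.5, 2.3, 1.9 → best response Rest.
Fleet B against Moderate: payoffs 0.6, 5.7, 1.5, 2.1, 5.8 → best response Max.
Fleet B against Heavy: payoffs 0.9, 3, 0.5, 0.7, 2.1 → best response Light.
Mutual best responses: (Rest, Rest); (Moderate, Max).

The pure Nash equilibria are (Rest, Rest) and (Moderate, Max).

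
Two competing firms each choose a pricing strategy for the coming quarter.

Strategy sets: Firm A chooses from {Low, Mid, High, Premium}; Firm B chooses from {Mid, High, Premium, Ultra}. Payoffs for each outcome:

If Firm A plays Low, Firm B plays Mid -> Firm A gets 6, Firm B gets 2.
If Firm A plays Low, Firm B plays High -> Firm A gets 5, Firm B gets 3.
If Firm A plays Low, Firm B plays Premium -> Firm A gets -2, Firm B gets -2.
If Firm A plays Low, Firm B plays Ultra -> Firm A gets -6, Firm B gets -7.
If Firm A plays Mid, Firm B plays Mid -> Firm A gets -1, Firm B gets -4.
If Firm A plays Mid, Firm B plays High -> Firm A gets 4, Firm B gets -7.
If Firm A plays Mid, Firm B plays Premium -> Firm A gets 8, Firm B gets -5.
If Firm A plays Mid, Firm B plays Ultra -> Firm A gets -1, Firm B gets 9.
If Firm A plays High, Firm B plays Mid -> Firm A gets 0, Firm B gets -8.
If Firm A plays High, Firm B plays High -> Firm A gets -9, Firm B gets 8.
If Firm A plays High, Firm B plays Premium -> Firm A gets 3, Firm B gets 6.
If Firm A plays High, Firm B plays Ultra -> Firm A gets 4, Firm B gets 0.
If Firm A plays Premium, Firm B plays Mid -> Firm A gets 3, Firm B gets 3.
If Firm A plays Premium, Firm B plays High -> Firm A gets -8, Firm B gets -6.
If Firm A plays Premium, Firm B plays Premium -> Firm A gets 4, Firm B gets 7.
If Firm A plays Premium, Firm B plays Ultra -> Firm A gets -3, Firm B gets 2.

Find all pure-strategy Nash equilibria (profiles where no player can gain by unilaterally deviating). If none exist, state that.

(Low, High)

(Low, Mid): Firm B can switch to High (2 → 3). Not NE.
(Low, High): Firm A gets 5, best alternative 4; Firm B gets 3, best alternative 2. No profitable deviation — NE.
(Low, Premium): Firm A can switch to Mid (-2 → 8). Not NE.
(Low, Ultra): Firm A can switch to Mid (-6 → -1). Not NE.
(Mid, Mid): Firm A can switch to Low (-1 → 6). Not NE.
(Mid, High): Firm A can switch to Low (4 → 5). Not NE.
(Mid, Premium): Firm B can switch to Mid (-5 → -4). Not NE.
(Mid, Ultra): Firm A can switch to High (-1 → 4). Not NE.
(High, Mid): Firm A can switch to Low (0 → 6). Not NE.
(High, High): Firm A can switch to Low (-9 → 5). Not NE.
(High, Premium): Firm A can switch to Mid (3 → 8). Not NE.
(High, Ultra): Firm B can switch to High (0 → 8). Not NE.
(Premium, Mid): Firm A can switch to Low (3 → 6). Not NE.
(The remaining 3 profiles each have a profitable deviation by the same check.)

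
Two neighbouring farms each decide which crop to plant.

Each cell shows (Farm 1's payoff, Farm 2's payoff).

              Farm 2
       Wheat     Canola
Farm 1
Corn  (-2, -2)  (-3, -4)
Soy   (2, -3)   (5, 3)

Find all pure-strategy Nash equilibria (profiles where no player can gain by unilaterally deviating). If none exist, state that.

(Soy, Canola)

(Corn, Wheat): Farm 1 can switch to Soy (-2 → 2). Not NE.
(Corn, Canola): Farm 1 can switch to Soy (-3 → 5). Not NE.
(Soy, Wheat): Farm 2 can switch to Canola (-3 → 3). Not NE.
(Soy, Canola): Farm 1 gets 5, best alternative -3; Farm 2 gets 3, best alternative -3. No profitable deviation — NE.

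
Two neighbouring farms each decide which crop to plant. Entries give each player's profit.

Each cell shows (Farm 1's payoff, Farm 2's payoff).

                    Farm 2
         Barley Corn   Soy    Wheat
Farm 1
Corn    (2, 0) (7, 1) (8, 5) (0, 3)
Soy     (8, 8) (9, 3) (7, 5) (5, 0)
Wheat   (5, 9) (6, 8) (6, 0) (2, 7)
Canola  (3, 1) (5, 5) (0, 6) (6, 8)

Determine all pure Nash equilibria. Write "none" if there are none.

(Corn, Soy); (Soy, Barley); (Canola, Wheat)

For each strategy profile, look for a profitable unilateral deviation.
(Corn, Barley): Farm 1 can switch to Soy (2 → 8). Not NE.
(Corn, Corn): Farm 1 can switch to Soy (7 → 9). Not NE.
(Corn, Soy): Farm 1 gets 8, best alternative 7; Farm 2 gets 5, best alternative 3. No profitable deviation — NE.
(Corn, Wheat): Farm 1 can switch to Soy (0 → 5). Not NE.
(Soy, Barley): Farm 1 gets 8, best alternative 5; Farm 2 gets 8, best alternative 5. No profitable deviation — NE.
(Soy, Corn): Farm 2 can switch to Barley (3 → 8). Not NE.
(Soy, Soy): Farm 1 can switch to Corn (7 → 8). Not NE.
(Soy, Wheat): Farm 1 can switch to Canola (5 → 6). Not NE.
(Canola, Wheat): Farm 1 gets 6, best alternative 5; Farm 2 gets 8, best alternative 6. No profitable deviation — NE.
(The remaining 7 profiles each have a profitable deviation by the same check.)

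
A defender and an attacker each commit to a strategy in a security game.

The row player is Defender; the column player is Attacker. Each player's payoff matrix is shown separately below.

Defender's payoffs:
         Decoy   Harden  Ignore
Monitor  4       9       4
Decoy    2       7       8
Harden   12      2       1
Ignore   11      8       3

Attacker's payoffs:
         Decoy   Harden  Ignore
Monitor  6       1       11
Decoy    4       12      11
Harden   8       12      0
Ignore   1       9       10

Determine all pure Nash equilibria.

No pure-strategy Nash equilibrium.

(Monitor, Decoy): Defender can switch to Harden (4 → 12). Not NE.
(Monitor, Harden): Attacker can switch to Decoy (1 → 6). Not NE.
(Monitor, Ignore): Defender can switch to Decoy (4 → 8). Not NE.
(Decoy, Decoy): Defender can switch to Monitor (2 → 4). Not NE.
(Decoy, Harden): Defender can switch to Monitor (7 → 9). Not NE.
(Decoy, Ignore): Attacker can switch to Harden (11 → 12). Not NE.
(Harden, Decoy): Attacker can switch to Harden (8 → 12). Not NE.
(Harden, Harden): Defender can switch to Monitor (2 → 9). Not NE.
(The remaining 4 profiles each have a profitable deviation by the same check.)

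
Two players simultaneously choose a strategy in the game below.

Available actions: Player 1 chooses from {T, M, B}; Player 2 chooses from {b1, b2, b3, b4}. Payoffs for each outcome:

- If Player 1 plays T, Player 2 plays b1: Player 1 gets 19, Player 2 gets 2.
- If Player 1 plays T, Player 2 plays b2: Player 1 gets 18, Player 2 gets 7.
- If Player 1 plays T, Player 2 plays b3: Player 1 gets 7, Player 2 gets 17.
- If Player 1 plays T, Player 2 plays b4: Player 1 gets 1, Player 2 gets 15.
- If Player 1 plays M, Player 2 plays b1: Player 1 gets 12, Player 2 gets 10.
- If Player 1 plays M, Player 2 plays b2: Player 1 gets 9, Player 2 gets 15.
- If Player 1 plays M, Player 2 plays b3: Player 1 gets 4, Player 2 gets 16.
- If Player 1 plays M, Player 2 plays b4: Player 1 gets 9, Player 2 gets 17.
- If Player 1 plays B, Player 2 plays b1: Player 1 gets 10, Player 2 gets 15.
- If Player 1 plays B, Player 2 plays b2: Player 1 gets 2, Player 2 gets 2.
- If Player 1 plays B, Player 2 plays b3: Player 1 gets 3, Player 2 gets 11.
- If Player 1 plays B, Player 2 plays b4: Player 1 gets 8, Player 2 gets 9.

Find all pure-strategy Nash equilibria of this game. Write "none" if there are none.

(T, b1): Player 2 can switch to b2 (2 → 7). Not NE.
(T, b2): Player 2 can switch to b3 (7 → 17). Not NE.
(T, b3): Player 1 gets 7, best alternative 4; Player 2 gets 17, best alternative 15. No profitable deviation — NE.
(T, b4): Player 1 can switch to M (1 → 9). Not NE.
(M, b1): Player 1 can switch to T (12 → 19). Not NE.
(M, b2): Player 1 can switch to T (9 → 18). Not NE.
(M, b3): Player 1 can switch to T (4 → 7). Not NE.
(M, b4): Player 1 gets 9, best alternative 8; Player 2 gets 17, best alternative 16. No profitable deviation — NE.
(B, b1): Player 1 can switch to T (10 → 19). Not NE.
(B, b2): Player 1 can switch to T (2 → 18). Not NE.
(The remaining 2 profiles each have a profitable deviation by the same check.)

(T, b3) and (M, b4)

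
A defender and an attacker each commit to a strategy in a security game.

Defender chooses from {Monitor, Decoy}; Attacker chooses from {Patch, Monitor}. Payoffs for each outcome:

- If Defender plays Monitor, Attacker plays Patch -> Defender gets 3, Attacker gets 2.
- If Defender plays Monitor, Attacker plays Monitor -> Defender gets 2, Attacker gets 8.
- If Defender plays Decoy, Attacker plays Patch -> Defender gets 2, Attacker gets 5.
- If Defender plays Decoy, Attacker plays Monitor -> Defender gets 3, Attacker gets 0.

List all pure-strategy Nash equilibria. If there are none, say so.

No pure-strategy Nash equilibrium.

For each player, find the best response to each opponent profile; mutual best responses are the pure NE.
Defender against Patch: payoffs 3, 2 → best response Monitor.
Defender against Monitor: payoffs 2, 3 → best response Decoy.
Attacker against Monitor: payoffs 2, 8 → best response Monitor.
Attacker against Decoy: payoffs 5, 0 → best response Patch.
No profile is a mutual best response for all players.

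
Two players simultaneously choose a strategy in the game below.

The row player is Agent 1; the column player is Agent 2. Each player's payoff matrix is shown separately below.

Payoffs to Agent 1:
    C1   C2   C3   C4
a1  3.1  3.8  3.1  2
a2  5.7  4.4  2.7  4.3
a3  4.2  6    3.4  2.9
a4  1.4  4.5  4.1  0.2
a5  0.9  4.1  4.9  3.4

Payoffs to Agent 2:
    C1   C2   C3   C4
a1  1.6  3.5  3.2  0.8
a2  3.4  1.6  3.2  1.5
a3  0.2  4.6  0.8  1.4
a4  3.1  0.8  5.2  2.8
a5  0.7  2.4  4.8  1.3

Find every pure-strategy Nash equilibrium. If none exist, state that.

Check each profile: it is a Nash equilibrium iff no player can strictly gain by switching unilaterally.
(a1, C1): Agent 1 can switch to a2 (3.1 → 5.7). Not NE.
(a1, C2): Agent 1 can switch to a2 (3.8 → 4.4). Not NE.
(a1, C3): Agent 1 can switch to a3 (3.1 → 3.4). Not NE.
(a1, C4): Agent 1 can switch to a2 (2 → 4.3). Not NE.
(a2, C1): Agent 1 gets 5.7, best alternative 4.2; Agent 2 gets 3.4, best alternative 3.2. No profitable deviation — NE.
(a2, C2): Agent 1 can switch to a3 (4.4 → 6). Not NE.
(a2, C3): Agent 1 can switch to a1 (2.7 → 3.1). Not NE.
(a2, C4): Agent 2 can switch to C1 (1.5 → 3.4). Not NE.
(a3, C1): Agent 1 can switch to a2 (4.2 → 5.7). Not NE.
(a3, C2): Agent 1 gets 6, best alternative 4.5; Agent 2 gets 4.6, best alternative 1.4. No profitable deviation — NE.
(a3, C3): Agent 1 can switch to a4 (3.4 → 4.1). Not NE.
(a3, C4): Agent 1 can switch to a2 (2.9 → 4.3). Not NE.
(a5, C3): Agent 1 gets 4.9, best alternative 4.1; Agent 2 gets 4.8, best alternative 2.4. No profitable deviation — NE.
(The remaining 7 profiles each have a profitable deviation by the same check.)

The pure Nash equilibria are (a2, C1); (a3, C2); (a5, C3).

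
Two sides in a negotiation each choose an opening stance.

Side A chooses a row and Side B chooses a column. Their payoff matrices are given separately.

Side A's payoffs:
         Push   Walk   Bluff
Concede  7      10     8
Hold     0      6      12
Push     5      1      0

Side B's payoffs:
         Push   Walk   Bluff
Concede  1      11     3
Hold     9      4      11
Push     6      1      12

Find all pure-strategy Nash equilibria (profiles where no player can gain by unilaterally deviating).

(Concede, Walk); (Hold, Bluff)

Side A against Push: payoffs 7, 0, 5 → best response Concede.
Side A against Walk: payoffs 10, 6, 1 → best response Concede.
Side A against Bluff: payoffs 8, 12, 0 → best response Hold.
Side B against Concede: payoffs 1, 11, 3 → best response Walk.
Side B against Hold: payoffs 9, 4, 11 → best response Bluff.
Side B against Push: payoffs 6, 1, 12 → best response Bluff.
Mutual best responses: (Concede, Walk); (Hold, Bluff).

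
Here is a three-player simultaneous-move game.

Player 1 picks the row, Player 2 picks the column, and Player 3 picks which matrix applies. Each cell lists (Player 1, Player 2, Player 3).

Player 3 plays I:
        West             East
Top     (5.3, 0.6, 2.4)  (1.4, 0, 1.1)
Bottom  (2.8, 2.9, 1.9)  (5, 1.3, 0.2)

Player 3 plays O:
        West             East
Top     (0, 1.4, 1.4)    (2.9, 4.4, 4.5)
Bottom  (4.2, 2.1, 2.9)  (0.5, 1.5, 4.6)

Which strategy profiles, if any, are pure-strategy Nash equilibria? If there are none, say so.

For each strategy profile, look for a profitable unilateral deviation.
(Top, West, I): Player 1 gets 5.3, best alternative 2.8; Player 2 gets 0.6, best alternative 0; Player 3 gets 2.4, best alternative 1.4. No profitable deviation — NE.
(Top, West, O): Player 1 can switch to Bottom (0 → 4.2). Not NE.
(Top, East, I): Player 1 can switch to Bottom (1.4 → 5). Not NE.
(Top, East, O): Player 1 gets 2.9, best alternative 0.5; Player 2 gets 4.4, best alternative 1.4; Player 3 gets 4.5, best alternative 1.1. No profitable deviation — NE.
(Bottom, West, I): Player 1 can switch to Top (2.8 → 5.3). Not NE.
(Bottom, West, O): Player 1 gets 4.2, best alternative 0; Player 2 gets 2.1, best alternative 1.5; Player 3 gets 2.9, best alternative 1.9. No profitable deviation — NE.
(Bottom, East, I): Player 2 can switch to West (1.3 → 2.9). Not NE.
(Bottom, East, O): Player 1 can switch to Top (0.5 → 2.9). Not NE.

The pure Nash equilibria are (Top, West, I) and (Top, East, O) and (Bottom, West, O).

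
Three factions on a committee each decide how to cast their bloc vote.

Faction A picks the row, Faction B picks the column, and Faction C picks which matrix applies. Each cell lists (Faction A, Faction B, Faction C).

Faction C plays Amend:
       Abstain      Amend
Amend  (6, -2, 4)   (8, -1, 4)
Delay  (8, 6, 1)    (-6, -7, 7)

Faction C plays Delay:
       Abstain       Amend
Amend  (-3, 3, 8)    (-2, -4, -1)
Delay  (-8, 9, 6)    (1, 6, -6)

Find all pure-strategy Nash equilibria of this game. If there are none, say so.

(Amend, Abstain, Amend): Faction A can switch to Delay (6 → 8). Not NE.
(Amend, Abstain, Delay): Faction A gets -3, best alternative -8; Faction B gets 3, best alternative -4; Faction C gets 8, best alternative 4. No profitable deviation — NE.
(Amend, Amend, Amend): Faction A gets 8, best alternative -6; Faction B gets -1, best alternative -2; Faction C gets 4, best alternative -1. No profitable deviation — NE.
(Amend, Amend, Delay): Faction A can switch to Delay (-2 → 1). Not NE.
(Delay, Abstain, Amend): Faction C can switch to Delay (1 → 6). Not NE.
(Delay, Abstain, Delay): Faction A can switch to Amend (-8 → -3). Not NE.
(Delay, Amend, Amend): Faction A can switch to Amend (-6 → 8). Not NE.
(Delay, Amend, Delay): Faction B can switch to Abstain (6 → 9). Not NE.

The pure Nash equilibria are (Amend, Abstain, Delay), (Amend, Amend, Amend).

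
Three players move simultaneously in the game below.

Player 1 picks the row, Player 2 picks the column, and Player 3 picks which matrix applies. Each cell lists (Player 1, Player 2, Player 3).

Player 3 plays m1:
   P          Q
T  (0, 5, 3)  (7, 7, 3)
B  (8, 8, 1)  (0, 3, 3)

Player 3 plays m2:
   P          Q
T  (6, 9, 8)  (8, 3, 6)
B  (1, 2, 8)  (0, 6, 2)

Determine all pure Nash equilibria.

(T, P, m1): Player 1 can switch to B (0 → 8). Not NE.
(T, P, m2): Player 1 gets 6, best alternative 1; Player 2 gets 9, best alternative 3; Player 3 gets 8, best alternative 3. No profitable deviation — NE.
(T, Q, m1): Player 3 can switch to m2 (3 → 6). Not NE.
(T, Q, m2): Player 2 can switch to P (3 → 9). Not NE.
(B, P, m1): Player 3 can switch to m2 (1 → 8). Not NE.
(B, P, m2): Player 1 can switch to T (1 → 6). Not NE.
(B, Q, m1): Player 1 can switch to T (0 → 7). Not NE.
(B, Q, m2): Player 1 can switch to T (0 → 8). Not NE.

(T, P, m2)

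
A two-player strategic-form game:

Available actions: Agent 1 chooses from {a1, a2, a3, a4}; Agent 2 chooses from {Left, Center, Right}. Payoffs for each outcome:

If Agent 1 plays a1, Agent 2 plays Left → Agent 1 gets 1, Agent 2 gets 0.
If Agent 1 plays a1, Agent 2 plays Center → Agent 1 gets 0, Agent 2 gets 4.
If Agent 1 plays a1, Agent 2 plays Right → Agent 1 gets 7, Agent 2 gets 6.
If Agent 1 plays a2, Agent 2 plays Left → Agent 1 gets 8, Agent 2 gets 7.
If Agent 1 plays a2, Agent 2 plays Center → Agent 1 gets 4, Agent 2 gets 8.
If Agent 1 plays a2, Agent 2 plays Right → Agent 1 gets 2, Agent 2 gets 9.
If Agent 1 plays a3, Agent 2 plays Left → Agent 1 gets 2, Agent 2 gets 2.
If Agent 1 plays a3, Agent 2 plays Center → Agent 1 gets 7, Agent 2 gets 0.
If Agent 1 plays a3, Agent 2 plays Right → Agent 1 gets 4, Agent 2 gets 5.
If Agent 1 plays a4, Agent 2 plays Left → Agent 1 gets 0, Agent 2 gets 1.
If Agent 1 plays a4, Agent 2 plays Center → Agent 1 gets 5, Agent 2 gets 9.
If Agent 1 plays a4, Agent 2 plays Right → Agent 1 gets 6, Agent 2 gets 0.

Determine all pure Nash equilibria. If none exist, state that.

The unique pure-strategy Nash equilibrium is (a1, Right).

Check each profile: it is a Nash equilibrium iff no player can strictly gain by switching unilaterally.
(a1, Left): Agent 1 can switch to a2 (1 → 8). Not NE.
(a1, Center): Agent 1 can switch to a2 (0 → 4). Not NE.
(a1, Right): Agent 1 gets 7, best alternative 6; Agent 2 gets 6, best alternative 4. No profitable deviation — NE.
(a2, Left): Agent 2 can switch to Center (7 → 8). Not NE.
(a2, Center): Agent 1 can switch to a3 (4 → 7). Not NE.
(a2, Right): Agent 1 can switch to a1 (2 → 7). Not NE.
(a3, Left): Agent 1 can switch to a2 (2 → 8). Not NE.
(a3, Center): Agent 2 can switch to Left (0 → 2). Not NE.
(a3, Right): Agent 1 can switch to a1 (4 → 7). Not NE.
(a4, Left): Agent 1 can switch to a1 (0 → 1). Not NE.
(a4, Center): Agent 1 can switch to a3 (5 → 7). Not NE.
(The remaining 1 profile has a profitable deviation by the same check.)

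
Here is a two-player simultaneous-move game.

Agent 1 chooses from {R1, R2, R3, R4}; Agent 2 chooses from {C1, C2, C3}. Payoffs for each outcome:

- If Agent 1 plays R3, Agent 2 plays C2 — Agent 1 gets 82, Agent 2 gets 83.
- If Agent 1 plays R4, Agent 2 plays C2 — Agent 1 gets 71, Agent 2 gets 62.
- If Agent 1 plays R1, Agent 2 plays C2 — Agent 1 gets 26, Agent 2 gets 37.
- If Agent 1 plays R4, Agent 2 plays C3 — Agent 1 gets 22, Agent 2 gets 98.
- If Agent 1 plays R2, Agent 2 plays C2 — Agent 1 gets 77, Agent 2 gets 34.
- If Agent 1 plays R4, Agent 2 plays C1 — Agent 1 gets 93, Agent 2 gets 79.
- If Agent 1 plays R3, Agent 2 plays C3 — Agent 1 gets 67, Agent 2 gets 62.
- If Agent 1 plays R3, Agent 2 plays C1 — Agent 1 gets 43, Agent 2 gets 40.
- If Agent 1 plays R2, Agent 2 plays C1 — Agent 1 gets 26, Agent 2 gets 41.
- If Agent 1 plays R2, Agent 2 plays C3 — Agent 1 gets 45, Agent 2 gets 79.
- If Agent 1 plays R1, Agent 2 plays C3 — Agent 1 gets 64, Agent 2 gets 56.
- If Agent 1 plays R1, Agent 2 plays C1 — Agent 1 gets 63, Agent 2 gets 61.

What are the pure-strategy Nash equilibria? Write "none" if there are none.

(R3, C2)

(R1, C1): Agent 1 can switch to R4 (63 → 93). Not NE.
(R1, C2): Agent 1 can switch to R2 (26 → 77). Not NE.
(R1, C3): Agent 1 can switch to R3 (64 → 67). Not NE.
(R2, C1): Agent 1 can switch to R1 (26 → 63). Not NE.
(R2, C2): Agent 1 can switch to R3 (77 → 82). Not NE.
(R2, C3): Agent 1 can switch to R1 (45 → 64). Not NE.
(R3, C1): Agent 1 can switch to R1 (43 → 63). Not NE.
(R3, C2): Agent 1 gets 82, best alternative 77; Agent 2 gets 83, best alternative 62. No profitable deviation — NE.
(R3, C3): Agent 2 can switch to C2 (62 → 83). Not NE.
(R4, C1): Agent 2 can switch to C3 (79 → 98). Not NE.
(R4, C2): Agent 1 can switch to R2 (71 → 77). Not NE.
(The remaining 1 profile has a profitable deviation by the same check.)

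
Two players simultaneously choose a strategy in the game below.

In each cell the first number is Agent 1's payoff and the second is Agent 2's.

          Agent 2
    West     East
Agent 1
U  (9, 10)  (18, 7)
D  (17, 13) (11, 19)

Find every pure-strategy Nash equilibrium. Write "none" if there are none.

For each strategy profile, look for a profitable unilateral deviation.
(U, West): Agent 1 can switch to D (9 → 17). Not NE.
(U, East): Agent 2 can switch to West (7 → 10). Not NE.
(D, West): Agent 2 can switch to East (13 → 19). Not NE.
(D, East): Agent 1 can switch to U (11 → 18). Not NE.

none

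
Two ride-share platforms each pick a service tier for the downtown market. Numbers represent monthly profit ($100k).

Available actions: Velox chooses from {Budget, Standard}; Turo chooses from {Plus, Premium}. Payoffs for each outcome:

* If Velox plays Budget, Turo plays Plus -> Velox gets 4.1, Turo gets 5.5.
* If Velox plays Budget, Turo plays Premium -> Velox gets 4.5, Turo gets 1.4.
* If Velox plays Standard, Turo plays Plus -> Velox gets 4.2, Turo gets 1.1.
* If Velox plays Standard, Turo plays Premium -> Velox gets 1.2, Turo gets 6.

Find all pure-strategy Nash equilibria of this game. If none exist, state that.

This game has no pure Nash equilibrium.

(Budget, Plus): Velox can switch to Standard (4.1 → 4.2). Not NE.
(Budget, Premium): Turo can switch to Plus (1.4 → 5.5). Not NE.
(Standard, Plus): Turo can switch to Premium (1.1 → 6). Not NE.
(Standard, Premium): Velox can switch to Budget (1.2 → 4.5). Not NE.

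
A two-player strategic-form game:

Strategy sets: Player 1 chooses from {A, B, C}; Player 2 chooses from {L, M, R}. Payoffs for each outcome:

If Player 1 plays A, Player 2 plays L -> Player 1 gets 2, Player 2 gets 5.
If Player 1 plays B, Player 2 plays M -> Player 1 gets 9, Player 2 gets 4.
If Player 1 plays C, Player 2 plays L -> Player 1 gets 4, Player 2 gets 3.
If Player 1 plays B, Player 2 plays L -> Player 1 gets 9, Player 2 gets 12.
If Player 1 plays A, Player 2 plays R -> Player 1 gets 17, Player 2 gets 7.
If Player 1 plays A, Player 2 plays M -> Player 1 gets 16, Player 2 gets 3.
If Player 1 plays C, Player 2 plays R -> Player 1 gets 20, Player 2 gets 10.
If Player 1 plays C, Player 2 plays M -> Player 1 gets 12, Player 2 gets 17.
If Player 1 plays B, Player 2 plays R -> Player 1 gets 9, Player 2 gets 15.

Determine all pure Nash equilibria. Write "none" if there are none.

none

Player 1 against L: payoffs 2, 9, 4 → best response B.
Player 1 against M: payoffs 16, 9, 12 → best response A.
Player 1 against R: payoffs 17, 9, 20 → best response C.
Player 2 against A: payoffs 5, 3, 7 → best response R.
Player 2 against B: payoffs 12, 4, 15 → best response R.
Player 2 against C: payoffs 3, 17, 10 → best response M.
No profile is a mutual best response for all players.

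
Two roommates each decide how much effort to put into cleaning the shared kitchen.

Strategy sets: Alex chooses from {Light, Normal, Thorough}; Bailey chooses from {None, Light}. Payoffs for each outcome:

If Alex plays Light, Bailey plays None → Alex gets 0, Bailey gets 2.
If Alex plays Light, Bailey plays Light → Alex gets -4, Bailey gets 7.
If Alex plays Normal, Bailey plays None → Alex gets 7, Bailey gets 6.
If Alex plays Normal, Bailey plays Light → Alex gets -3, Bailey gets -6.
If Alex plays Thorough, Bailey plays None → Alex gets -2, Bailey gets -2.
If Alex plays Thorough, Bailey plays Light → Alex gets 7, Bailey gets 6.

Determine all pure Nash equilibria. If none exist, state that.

(Normal, None); (Thorough, Light)

Mark each player's best response to every combination of opponents' strategies; a profile where every player is best-responding is a pure Nash equilibrium.
Alex against None: payoffs 0, 7, -2 → best response Normal.
Alex against Light: payoffs -4, -3, 7 → best response Thorough.
Bailey against Light: payoffs 2, 7 → best response Light.
Bailey against Normal: payoffs 6, -6 → best response None.
Bailey against Thorough: payoffs -2, 6 → best response Light.
Mutual best responses: (Normal, None); (Thorough, Light).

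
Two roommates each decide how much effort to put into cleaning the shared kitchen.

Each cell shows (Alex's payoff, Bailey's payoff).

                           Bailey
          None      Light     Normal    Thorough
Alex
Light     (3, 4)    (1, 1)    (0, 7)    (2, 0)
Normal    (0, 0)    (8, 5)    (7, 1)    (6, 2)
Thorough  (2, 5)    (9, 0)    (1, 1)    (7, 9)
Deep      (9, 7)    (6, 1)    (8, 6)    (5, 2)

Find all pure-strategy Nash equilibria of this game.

Pure-strategy Nash equilibria: (Thorough, Thorough); (Deep, None)

(Light, None): Alex can switch to Deep (3 → 9). Not NE.
(Light, Light): Alex can switch to Normal (1 → 8). Not NE.
(Light, Normal): Alex can switch to Normal (0 → 7). Not NE.
(Light, Thorough): Alex can switch to Normal (2 → 6). Not NE.
(Normal, None): Alex can switch to Light (0 → 3). Not NE.
(Normal, Light): Alex can switch to Thorough (8 → 9). Not NE.
(Normal, Normal): Alex can switch to Deep (7 → 8). Not NE.
(Normal, Thorough): Alex can switch to Thorough (6 → 7). Not NE.
(Thorough, Thorough): Alex gets 7, best alternative 6; Bailey gets 9, best alternative 5. No profitable deviation — NE.
(Deep, None): Alex gets 9, best alternative 3; Bailey gets 7, best alternative 6. No profitable deviation — NE.
(The remaining 6 profiles each have a profitable deviation by the same check.)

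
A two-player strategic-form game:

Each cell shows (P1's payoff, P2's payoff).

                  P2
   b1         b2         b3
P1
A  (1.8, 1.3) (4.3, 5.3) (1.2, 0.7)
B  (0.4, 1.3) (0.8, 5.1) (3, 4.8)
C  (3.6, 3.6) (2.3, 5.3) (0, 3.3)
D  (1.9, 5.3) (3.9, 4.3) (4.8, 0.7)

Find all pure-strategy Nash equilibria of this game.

Check each profile: it is a Nash equilibrium iff no player can strictly gain by switching unilaterally.
(A, b1): P1 can switch to C (1.8 → 3.6). Not NE.
(A, b2): P1 gets 4.3, best alternative 3.9; P2 gets 5.3, best alternative 1.3. No profitable deviation — NE.
(A, b3): P1 can switch to B (1.2 → 3). Not NE.
(B, b1): P1 can switch to A (0.4 → 1.8). Not NE.
(B, b2): P1 can switch to A (0.8 → 4.3). Not NE.
(B, b3): P1 can switch to D (3 → 4.8). Not NE.
(C, b1): P2 can switch to b2 (3.6 → 5.3). Not NE.
(C, b2): P1 can switch to A (2.3 → 4.3). Not NE.
(C, b3): P1 can switch to A (0 → 1.2). Not NE.
(D, b1): P1 can switch to C (1.9 → 3.6). Not NE.
(D, b2): P1 can switch to A (3.9 → 4.3). Not NE.
(D, b3): P2 can switch to b1 (0.7 → 5.3). Not NE.

The unique pure-strategy Nash equilibrium is (A, b2).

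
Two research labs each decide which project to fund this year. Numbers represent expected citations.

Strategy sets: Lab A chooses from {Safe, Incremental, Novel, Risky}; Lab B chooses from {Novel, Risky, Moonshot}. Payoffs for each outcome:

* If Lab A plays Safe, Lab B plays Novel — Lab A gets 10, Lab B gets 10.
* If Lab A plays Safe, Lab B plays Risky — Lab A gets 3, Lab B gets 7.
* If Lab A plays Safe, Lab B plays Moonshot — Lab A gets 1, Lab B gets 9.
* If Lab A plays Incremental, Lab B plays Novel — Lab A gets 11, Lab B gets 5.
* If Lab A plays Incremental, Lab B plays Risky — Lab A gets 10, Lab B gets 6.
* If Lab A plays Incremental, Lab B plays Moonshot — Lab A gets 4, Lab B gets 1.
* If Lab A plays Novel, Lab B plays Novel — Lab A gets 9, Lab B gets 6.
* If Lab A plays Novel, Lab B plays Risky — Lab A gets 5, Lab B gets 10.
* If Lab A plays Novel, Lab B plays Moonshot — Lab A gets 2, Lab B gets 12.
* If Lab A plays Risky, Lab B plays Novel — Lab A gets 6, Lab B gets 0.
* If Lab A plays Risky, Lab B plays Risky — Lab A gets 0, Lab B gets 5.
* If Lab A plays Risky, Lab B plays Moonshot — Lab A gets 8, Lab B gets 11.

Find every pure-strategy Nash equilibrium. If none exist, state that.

Pure-strategy Nash equilibria: (Incremental, Risky); (Risky, Moonshot)

(Safe, Novel): Lab A can switch to Incremental (10 → 11). Not NE.
(Safe, Risky): Lab A can switch to Incremental (3 → 10). Not NE.
(Safe, Moonshot): Lab A can switch to Incremental (1 → 4). Not NE.
(Incremental, Novel): Lab B can switch to Risky (5 → 6). Not NE.
(Incremental, Risky): Lab A gets 10, best alternative 5; Lab B gets 6, best alternative 5. No profitable deviation — NE.
(Incremental, Moonshot): Lab A can switch to Risky (4 → 8). Not NE.
(Novel, Novel): Lab A can switch to Safe (9 → 10). Not NE.
(Novel, Risky): Lab A can switch to Incremental (5 → 10). Not NE.
(Novel, Moonshot): Lab A can switch to Incremental (2 → 4). Not NE.
(Risky, Novel): Lab A can switch to Safe (6 → 10). Not NE.
(Risky, Risky): Lab A can switch to Safe (0 → 3). Not NE.
(Risky, Moonshot): Lab A gets 8, best alternative 4; Lab B gets 11, best alternative 5. No profitable deviation — NE.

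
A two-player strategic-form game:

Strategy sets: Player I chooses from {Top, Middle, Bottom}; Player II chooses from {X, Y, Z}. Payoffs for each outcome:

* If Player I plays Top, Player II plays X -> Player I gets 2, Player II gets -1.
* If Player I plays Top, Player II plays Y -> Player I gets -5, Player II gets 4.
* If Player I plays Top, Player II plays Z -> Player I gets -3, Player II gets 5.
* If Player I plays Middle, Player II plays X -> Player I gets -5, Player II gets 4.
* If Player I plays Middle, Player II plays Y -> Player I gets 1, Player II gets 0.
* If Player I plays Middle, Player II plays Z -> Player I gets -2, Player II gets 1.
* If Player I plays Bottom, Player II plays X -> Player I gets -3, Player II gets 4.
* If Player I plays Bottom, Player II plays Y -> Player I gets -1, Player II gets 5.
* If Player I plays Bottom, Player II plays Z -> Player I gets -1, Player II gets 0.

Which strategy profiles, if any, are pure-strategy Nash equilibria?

There is no pure-strategy Nash equilibrium.

Player I against X: payoffs 2, -5, -3 → best response Top.
Player I against Y: payoffs -5, 1, -1 → best response Middle.
Player I against Z: payoffs -3, -2, -1 → best response Bottom.
Player II against Top: payoffs -1, 4, 5 → best response Z.
Player II against Middle: payoffs 4, 0, 1 → best response X.
Player II against Bottom: payoffs 4, 5, 0 → best response Y.
No profile is a mutual best response for all players.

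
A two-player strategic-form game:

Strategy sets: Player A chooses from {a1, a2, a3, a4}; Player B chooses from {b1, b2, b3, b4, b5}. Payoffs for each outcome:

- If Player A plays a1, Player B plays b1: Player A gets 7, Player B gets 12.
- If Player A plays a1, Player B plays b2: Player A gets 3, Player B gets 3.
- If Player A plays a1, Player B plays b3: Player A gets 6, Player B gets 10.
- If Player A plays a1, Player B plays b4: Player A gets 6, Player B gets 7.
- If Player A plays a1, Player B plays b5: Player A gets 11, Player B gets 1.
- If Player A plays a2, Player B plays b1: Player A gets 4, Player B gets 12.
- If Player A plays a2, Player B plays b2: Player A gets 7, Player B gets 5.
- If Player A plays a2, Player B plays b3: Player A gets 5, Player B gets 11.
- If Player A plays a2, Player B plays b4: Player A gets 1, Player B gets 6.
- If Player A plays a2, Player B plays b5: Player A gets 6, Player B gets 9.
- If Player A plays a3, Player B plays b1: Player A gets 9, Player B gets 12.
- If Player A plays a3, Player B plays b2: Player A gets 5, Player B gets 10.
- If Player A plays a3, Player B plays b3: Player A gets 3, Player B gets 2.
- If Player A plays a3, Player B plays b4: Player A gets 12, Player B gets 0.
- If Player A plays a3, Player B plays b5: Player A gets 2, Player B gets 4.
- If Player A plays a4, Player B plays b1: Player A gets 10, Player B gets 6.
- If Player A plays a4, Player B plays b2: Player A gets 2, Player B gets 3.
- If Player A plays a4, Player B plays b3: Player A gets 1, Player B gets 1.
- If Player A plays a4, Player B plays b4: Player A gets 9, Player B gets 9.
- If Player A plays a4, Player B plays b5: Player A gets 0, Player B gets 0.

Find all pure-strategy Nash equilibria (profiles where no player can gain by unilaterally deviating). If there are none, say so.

Player A against b1: payoffs 7, 4, 9, 10 → best response a4.
Player A against b2: payoffs 3, 7, 5, 2 → best response a2.
Player A against b3: payoffs 6, 5, 3, 1 → best response a1.
Player A against b4: payoffs 6, 1, 12, 9 → best response a3.
Player A against b5: payoffs 11, 6, 2, 0 → best response a1.
Player B against a1: payoffs 12, 3, 10, 7, 1 → best response b1.
Player B against a2: payoffs 12, 5, 11, 6, 9 → best response b1.
Player B against a3: payoffs 12, 10, 2, 0, 4 → best response b1.
Player B against a4: payoffs 6, 3, 1, 9, 0 → best response b4.
No profile is a mutual best response for all players.

There is no pure-strategy Nash equilibrium.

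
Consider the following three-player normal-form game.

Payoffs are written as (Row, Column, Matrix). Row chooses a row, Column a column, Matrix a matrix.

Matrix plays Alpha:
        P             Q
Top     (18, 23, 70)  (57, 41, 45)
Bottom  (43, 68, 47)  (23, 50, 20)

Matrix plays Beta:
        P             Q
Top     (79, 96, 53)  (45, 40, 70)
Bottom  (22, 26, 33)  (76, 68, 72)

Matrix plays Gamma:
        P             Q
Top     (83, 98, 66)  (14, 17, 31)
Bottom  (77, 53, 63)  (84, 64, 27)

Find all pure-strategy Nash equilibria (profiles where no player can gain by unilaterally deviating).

Check each profile: it is a Nash equilibrium iff no player can strictly gain by switching unilaterally.
(Top, P, Alpha): Row can switch to Bottom (18 → 43). Not NE.
(Top, P, Beta): Matrix can switch to Alpha (53 → 70). Not NE.
(Top, P, Gamma): Matrix can switch to Alpha (66 → 70). Not NE.
(Top, Q, Alpha): Matrix can switch to Beta (45 → 70). Not NE.
(Top, Q, Beta): Row can switch to Bottom (45 → 76). Not NE.
(Top, Q, Gamma): Row can switch to Bottom (14 → 84). Not NE.
(Bottom, P, Alpha): Matrix can switch to Gamma (47 → 63). Not NE.
(Bottom, P, Beta): Row can switch to Top (22 → 79). Not NE.
(Bottom, P, Gamma): Row can switch to Top (77 → 83). Not NE.
(Bottom, Q, Alpha): Row can switch to Top (23 → 57). Not NE.
(Bottom, Q, Beta): Row gets 76, best alternative 45; Column gets 68, best alternative 26; Matrix gets 72, best alternative 27. No profitable deviation — NE.
(The remaining 1 profile has a profitable deviation by the same check.)

The unique pure-strategy Nash equilibrium is (Bottom, Q, Beta).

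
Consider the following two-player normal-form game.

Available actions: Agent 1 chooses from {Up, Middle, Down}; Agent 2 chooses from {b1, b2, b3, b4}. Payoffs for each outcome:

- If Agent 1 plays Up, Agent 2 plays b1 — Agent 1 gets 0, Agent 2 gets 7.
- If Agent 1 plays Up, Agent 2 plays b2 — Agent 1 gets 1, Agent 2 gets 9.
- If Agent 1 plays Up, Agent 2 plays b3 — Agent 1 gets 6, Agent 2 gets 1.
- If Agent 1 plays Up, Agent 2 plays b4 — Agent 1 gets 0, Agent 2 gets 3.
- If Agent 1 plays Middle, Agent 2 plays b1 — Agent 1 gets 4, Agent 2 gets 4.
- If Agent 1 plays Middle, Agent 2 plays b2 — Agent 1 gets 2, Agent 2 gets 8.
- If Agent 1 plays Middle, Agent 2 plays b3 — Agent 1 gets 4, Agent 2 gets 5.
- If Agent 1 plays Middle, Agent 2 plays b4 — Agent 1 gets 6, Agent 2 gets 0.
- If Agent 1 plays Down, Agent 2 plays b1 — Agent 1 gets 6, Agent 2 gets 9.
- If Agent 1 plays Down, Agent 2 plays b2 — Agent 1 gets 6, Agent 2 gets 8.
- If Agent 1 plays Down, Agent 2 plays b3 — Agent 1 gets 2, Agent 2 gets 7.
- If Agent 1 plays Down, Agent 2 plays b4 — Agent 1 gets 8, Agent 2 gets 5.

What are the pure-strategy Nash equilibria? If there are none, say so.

Check each profile: it is a Nash equilibrium iff no player can strictly gain by switching unilaterally.
(Up, b1): Agent 1 can switch to Middle (0 → 4). Not NE.
(Up, b2): Agent 1 can switch to Middle (1 → 2). Not NE.
(Up, b3): Agent 2 can switch to b1 (1 → 7). Not NE.
(Up, b4): Agent 1 can switch to Middle (0 → 6). Not NE.
(Middle, b1): Agent 1 can switch to Down (4 → 6). Not NE.
(Middle, b2): Agent 1 can switch to Down (2 → 6). Not NE.
(Down, b1): Agent 1 gets 6, best alternative 4; Agent 2 gets 9, best alternative 8. No profitable deviation — NE.
(The remaining 5 profiles each have a profitable deviation by the same check.)

(Down, b1)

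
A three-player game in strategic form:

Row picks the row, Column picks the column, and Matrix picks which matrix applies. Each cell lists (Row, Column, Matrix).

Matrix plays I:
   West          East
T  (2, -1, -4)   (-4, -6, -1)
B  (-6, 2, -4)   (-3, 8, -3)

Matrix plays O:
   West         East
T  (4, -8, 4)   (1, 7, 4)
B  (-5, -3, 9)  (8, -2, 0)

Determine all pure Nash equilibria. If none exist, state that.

Pure NE: (B, East, O)

For each player, find the best response to each opponent profile; mutual best responses are the pure NE.
Row against (West, I): payoffs 2, -6 → best response T.
Row against (West, O): payoffs 4, -5 → best response T.
Row against (East, I): payoffs -4, -3 → best response B.
Row against (East, O): payoffs 1, 8 → best response B.
Column against (T, I): payoffs -1, -6 → best response West.
Column against (T, O): payoffs -8, 7 → best response East.
Column against (B, I): payoffs 2, 8 → best response East.
Column against (B, O): payoffs -3, -2 → best response East.
Matrix against (T, West): payoffs -4, 4 → best response O.
Matrix against (T, East): payoffs -1, 4 → best response O.
Matrix against (B, West): payoffs -4, 9 → best response O.
Matrix against (B, East): payoffs -3, 0 → best response O.
Mutual best responses: (B, East, O).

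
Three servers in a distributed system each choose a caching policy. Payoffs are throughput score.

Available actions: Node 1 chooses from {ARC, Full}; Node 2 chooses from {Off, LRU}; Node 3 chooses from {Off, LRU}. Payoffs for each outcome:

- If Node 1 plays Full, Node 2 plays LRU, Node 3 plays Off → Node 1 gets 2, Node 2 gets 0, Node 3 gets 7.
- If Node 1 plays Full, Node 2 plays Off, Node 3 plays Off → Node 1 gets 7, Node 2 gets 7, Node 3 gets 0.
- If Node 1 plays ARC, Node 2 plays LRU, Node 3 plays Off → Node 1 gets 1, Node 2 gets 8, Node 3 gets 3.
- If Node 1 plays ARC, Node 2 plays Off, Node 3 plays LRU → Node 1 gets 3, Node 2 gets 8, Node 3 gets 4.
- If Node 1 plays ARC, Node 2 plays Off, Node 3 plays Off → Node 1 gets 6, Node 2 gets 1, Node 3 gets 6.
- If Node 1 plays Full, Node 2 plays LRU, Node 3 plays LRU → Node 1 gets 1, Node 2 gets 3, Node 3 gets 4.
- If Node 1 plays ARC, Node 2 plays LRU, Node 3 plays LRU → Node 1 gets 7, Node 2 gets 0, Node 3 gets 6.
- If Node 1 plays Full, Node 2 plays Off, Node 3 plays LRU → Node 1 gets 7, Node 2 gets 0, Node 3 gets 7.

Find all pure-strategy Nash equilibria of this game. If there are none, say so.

Node 1 against (Off, Off): payoffs 6, 7 → best response Full.
Node 1 against (Off, LRU): payoffs 3, 7 → best response Full.
Node 1 against (LRU, Off): payoffs 1, 2 → best response Full.
Node 1 against (LRU, LRU): payoffs 7, 1 → best response ARC.
Node 2 against (ARC, Off): payoffs 1, 8 → best response LRU.
Node 2 against (ARC, LRU): payoffs 8, 0 → best response Off.
Node 2 against (Full, Off): payoffs 7, 0 → best response Off.
Node 2 against (Full, LRU): payoffs 0, 3 → best response LRU.
Node 3 against (ARC, Off): payoffs 6, 4 → best response Off.
Node 3 against (ARC, LRU): payoffs 3, 6 → best response LRU.
Node 3 against (Full, Off): payoffs 0, 7 → best response LRU.
Node 3 against (Full, LRU): payoffs 7, 4 → best response Off.
No profile is a mutual best response for all players.

none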